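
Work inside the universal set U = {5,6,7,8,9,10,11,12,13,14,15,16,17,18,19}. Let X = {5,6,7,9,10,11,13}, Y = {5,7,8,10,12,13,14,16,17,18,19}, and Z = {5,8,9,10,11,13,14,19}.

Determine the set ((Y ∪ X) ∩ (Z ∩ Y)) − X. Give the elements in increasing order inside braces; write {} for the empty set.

Y ∪ X = {5,6,7,8,9,10,11,12,13,14,16,17,18,19}
Z ∩ Y = {5,8,10,13,14,19}
(Y ∪ X) ∩ (Z ∩ Y) = {5,8,10,13,14,19}
((Y ∪ X) ∩ (Z ∩ Y)) − X = {8,14,19}

{8,14,19}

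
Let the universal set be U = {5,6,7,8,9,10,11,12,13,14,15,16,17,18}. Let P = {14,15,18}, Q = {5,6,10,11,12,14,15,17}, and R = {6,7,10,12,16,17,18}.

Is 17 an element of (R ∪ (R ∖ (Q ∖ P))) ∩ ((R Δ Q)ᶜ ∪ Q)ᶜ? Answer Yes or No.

17 ∈ Q and 17 ∉ P, so 17 ∈ Q ∖ P
17 ∈ R and 17 ∈ (Q ∖ P), so 17 ∉ R ∖ (Q ∖ P)
17 ∈ R and 17 ∉ (R ∖ (Q ∖ P)), so 17 ∈ R ∪ (R ∖ (Q ∖ P))
17 ∈ R and 17 ∈ Q, so 17 ∉ R Δ Q
17 ∈ (R Δ Q)ᶜ since 17 ∉ (R Δ Q)
17 ∈ (R Δ Q)ᶜ and 17 ∈ Q, so 17 ∈ (R Δ Q)ᶜ ∪ Q
17 ∉ ((R Δ Q)ᶜ ∪ Q)ᶜ since 17 ∈ ((R Δ Q)ᶜ ∪ Q)
17 ∈ (R ∪ (R ∖ (Q ∖ P))) and 17 ∉ ((R Δ Q)ᶜ ∪ Q)ᶜ, so 17 ∉ (R ∪ (R ∖ (Q ∖ P))) ∩ ((R Δ Q)ᶜ ∪ Q)ᶜ

No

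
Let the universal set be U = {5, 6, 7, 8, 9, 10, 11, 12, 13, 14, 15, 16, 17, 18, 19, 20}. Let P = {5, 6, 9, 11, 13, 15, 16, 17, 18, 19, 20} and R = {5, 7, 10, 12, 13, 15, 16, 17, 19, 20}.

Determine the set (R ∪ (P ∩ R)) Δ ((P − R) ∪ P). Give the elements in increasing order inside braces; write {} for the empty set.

P ∩ R = {5, 13, 15, 16, 17, 19, 20}
R ∪ (P ∩ R) = {5, 7, 10, 12, 13, 15, 16, 17, 19, 20}
P − R = {6, 9, 11, 18}
(P − R) ∪ P = {5, 6, 9, 11, 13, 15, 16, 17, 18, 19, 20}
(R ∪ (P ∩ R)) Δ ((P − R) ∪ P) = {6, 7, 9, 10, 11, 12, 18}

{6, 7, 9, 10, 11, 12, 18}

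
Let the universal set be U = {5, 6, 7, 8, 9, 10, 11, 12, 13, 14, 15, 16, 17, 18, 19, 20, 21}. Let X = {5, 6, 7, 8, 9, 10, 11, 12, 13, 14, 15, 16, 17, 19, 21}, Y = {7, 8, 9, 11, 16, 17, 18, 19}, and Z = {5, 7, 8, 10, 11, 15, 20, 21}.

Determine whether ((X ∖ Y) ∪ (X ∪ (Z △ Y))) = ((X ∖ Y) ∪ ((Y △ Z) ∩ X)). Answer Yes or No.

No

X ∖ Y = {5, 6, 10, 12, 13, 14, 15, 21}
Z △ Y = {5, 9, 10, 15, 16, 17, 18, 19, 20, 21}
X ∪ (Z △ Y) = {5, 6, 7, 8, 9, 10, 11, 12, 13, 14, 15, 16, 17, 18, 19, 20, 21}
(X ∖ Y) ∪ (X ∪ (Z △ Y)) = {5, 6, 7, 8, 9, 10, 11, 12, 13, 14, 15, 16, 17, 18, 19, 20, 21}
Y △ Z = {5, 9, 10, 15, 16, 17, 18, 19, 20, 21}
(Y △ Z) ∩ X = {5, 9, 10, 15, 16, 17, 19, 21}
(X ∖ Y) ∪ ((Y △ Z) ∩ X) = {5, 6, 9, 10, 12, 13, 14, 15, 16, 17, 19, 21}
7 ∈ (X ∖ Y) ∪ (X ∪ (Z △ Y)) but 7 ∉ (X ∖ Y) ∪ ((Y △ Z) ∩ X), so they differ.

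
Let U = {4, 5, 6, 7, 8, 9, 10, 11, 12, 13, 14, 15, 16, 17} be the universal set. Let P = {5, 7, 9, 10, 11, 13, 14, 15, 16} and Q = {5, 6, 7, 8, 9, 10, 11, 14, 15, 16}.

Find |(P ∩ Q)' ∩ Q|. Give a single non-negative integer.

P ∩ Q = {5, 7, 9, 10, 11, 14, 15, 16}
(P ∩ Q)' = {4, 6, 8, 12, 13, 17}
(P ∩ Q)' ∩ Q = {6, 8}
|(P ∩ Q)' ∩ Q| = 2

2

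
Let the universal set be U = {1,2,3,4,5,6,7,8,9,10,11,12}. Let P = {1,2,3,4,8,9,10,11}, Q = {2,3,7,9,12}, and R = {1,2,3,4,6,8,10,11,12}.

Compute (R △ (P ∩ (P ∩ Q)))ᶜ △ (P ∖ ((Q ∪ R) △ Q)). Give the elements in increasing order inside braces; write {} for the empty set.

P ∩ Q = {2,3,9}
P ∩ (P ∩ Q) = {2,3,9}
R △ (P ∩ (P ∩ Q)) = {1,4,6,8,9,10,11,12}
(R △ (P ∩ (P ∩ Q)))ᶜ = {2,3,5,7}
Q ∪ R = {1,2,3,4,6,7,8,9,10,11,12}
(Q ∪ R) △ Q = {1,4,6,8,10,11}
P ∖ ((Q ∪ R) △ Q) = {2,3,9}
(R △ (P ∩ (P ∩ Q)))ᶜ △ (P ∖ ((Q ∪ R) △ Q)) = {5,7,9}

{5,7,9}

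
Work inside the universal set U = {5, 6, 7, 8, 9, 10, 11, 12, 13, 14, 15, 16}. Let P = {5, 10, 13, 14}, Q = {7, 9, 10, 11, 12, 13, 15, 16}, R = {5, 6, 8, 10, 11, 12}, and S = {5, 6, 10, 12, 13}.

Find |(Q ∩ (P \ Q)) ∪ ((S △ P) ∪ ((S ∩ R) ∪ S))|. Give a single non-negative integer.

P \ Q = {5, 14}
Q ∩ (P \ Q) = {}
S △ P = {6, 12, 14}
S ∩ R = {5, 6, 10, 12}
(S ∩ R) ∪ S = {5, 6, 10, 12, 13}
(S △ P) ∪ ((S ∩ R) ∪ S) = {5, 6, 10, 12, 13, 14}
(Q ∩ (P \ Q)) ∪ ((S △ P) ∪ ((S ∩ R) ∪ S)) = {5, 6, 10, 12, 13, 14}
|(Q ∩ (P \ Q)) ∪ ((S △ P) ∪ ((S ∩ R) ∪ S))| = 6

6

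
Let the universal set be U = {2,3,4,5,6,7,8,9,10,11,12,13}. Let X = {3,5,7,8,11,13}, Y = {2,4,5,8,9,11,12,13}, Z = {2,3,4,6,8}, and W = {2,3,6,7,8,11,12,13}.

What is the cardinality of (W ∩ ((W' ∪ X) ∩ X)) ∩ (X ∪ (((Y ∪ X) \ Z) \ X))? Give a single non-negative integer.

W' = {4,5,9,10}
W' ∪ X = {3,4,5,7,8,9,10,11,13}
(W' ∪ X) ∩ X = {3,5,7,8,11,13}
W ∩ ((W' ∪ X) ∩ X) = {3,7,8,11,13}
Y ∪ X = {2,3,4,5,7,8,9,11,12,13}
(Y ∪ X) \ Z = {5,7,9,11,12,13}
((Y ∪ X) \ Z) \ X = {9,12}
X ∪ (((Y ∪ X) \ Z) \ X) = {3,5,7,8,9,11,12,13}
(W ∩ ((W' ∪ X) ∩ X)) ∩ (X ∪ (((Y ∪ X) \ Z) \ X)) = {3,7,8,11,13}
|(W ∩ ((W' ∪ X) ∩ X)) ∩ (X ∪ (((Y ∪ X) \ Z) \ X))| = 5

5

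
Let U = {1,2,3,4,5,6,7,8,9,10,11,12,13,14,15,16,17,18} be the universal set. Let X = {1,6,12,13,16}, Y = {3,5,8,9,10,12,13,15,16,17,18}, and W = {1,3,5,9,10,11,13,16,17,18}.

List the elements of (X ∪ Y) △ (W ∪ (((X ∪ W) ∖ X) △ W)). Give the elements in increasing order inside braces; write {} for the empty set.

X ∪ Y = {1,3,5,6,8,9,10,12,13,15,16,17,18}
X ∪ W = {1,3,5,6,9,10,11,12,13,16,17,18}
(X ∪ W) ∖ X = {3,5,9,10,11,17,18}
((X ∪ W) ∖ X) △ W = {1,13,16}
W ∪ (((X ∪ W) ∖ X) △ W) = {1,3,5,9,10,11,13,16,17,18}
(X ∪ Y) △ (W ∪ (((X ∪ W) ∖ X) △ W)) = {6,8,11,12,15}

{6,8,11,12,15}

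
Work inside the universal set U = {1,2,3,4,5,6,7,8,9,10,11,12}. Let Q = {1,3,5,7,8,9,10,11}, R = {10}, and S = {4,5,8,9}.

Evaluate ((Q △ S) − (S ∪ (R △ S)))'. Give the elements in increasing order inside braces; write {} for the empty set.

{2,4,5,6,8,9,10,12}

Q △ S = {1,3,4,7,10,11}
R △ S = {4,5,8,9,10}
S ∪ (R △ S) = {4,5,8,9,10}
(Q △ S) − (S ∪ (R △ S)) = {1,3,7,11}
((Q △ S) − (S ∪ (R △ S)))' = {2,4,5,6,8,9,10,12}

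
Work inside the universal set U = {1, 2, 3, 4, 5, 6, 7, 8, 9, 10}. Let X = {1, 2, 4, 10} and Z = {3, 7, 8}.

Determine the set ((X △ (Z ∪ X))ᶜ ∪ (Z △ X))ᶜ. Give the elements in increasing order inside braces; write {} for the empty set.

{}

Z ∪ X = {1, 2, 3, 4, 7, 8, 10}
X △ (Z ∪ X) = {3, 7, 8}
(X △ (Z ∪ X))ᶜ = {1, 2, 4, 5, 6, 9, 10}
Z △ X = {1, 2, 3, 4, 7, 8, 10}
(X △ (Z ∪ X))ᶜ ∪ (Z △ X) = {1, 2, 3, 4, 5, 6, 7, 8, 9, 10}
((X △ (Z ∪ X))ᶜ ∪ (Z △ X))ᶜ = {}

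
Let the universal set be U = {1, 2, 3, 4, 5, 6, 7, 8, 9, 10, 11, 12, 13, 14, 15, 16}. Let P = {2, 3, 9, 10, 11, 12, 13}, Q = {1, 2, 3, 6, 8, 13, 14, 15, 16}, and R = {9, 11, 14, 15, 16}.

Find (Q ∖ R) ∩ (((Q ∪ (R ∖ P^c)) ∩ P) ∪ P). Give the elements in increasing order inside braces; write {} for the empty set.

Q ∖ R = {1, 2, 3, 6, 8, 13}
P^c = {1, 4, 5, 6, 7, 8, 14, 15, 16}
R ∖ P^c = {9, 11}
Q ∪ (R ∖ P^c) = {1, 2, 3, 6, 8, 9, 11, 13, 14, 15, 16}
(Q ∪ (R ∖ P^c)) ∩ P = {2, 3, 9, 11, 13}
((Q ∪ (R ∖ P^c)) ∩ P) ∪ P = {2, 3, 9, 10, 11, 12, 13}
(Q ∖ R) ∩ (((Q ∪ (R ∖ P^c)) ∩ P) ∪ P) = {2, 3, 13}

{2, 3, 13}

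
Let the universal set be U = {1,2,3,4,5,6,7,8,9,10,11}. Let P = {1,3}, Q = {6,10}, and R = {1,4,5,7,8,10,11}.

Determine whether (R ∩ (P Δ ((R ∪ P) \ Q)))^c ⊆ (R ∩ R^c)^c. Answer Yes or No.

Yes

R ∪ P = {1,3,4,5,7,8,10,11}
(R ∪ P) \ Q = {1,3,4,5,7,8,11}
P Δ ((R ∪ P) \ Q) = {4,5,7,8,11}
R ∩ (P Δ ((R ∪ P) \ Q)) = {4,5,7,8,11}
(R ∩ (P Δ ((R ∪ P) \ Q)))^c = {1,2,3,6,9,10}
R^c = {2,3,6,9}
R ∩ R^c = {}
(R ∩ R^c)^c = {1,2,3,4,5,6,7,8,9,10,11}
Every element of {1,2,3,6,9,10} is in {1,2,3,4,5,6,7,8,9,10,11}, so (R ∩ (P Δ ((R ∪ P) \ Q)))^c ⊆ (R ∩ R^c)^c.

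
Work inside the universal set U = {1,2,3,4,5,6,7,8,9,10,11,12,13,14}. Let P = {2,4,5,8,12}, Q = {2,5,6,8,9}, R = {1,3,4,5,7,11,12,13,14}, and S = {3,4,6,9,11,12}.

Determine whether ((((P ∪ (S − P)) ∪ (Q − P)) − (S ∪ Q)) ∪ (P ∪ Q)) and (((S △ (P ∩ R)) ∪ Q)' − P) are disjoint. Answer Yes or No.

S − P = {3,6,9,11}
P ∪ (S − P) = {2,3,4,5,6,8,9,11,12}
Q − P = {6,9}
(P ∪ (S − P)) ∪ (Q − P) = {2,3,4,5,6,8,9,11,12}
S ∪ Q = {2,3,4,5,6,8,9,11,12}
((P ∪ (S − P)) ∪ (Q − P)) − (S ∪ Q) = {}
P ∪ Q = {2,4,5,6,8,9,12}
(((P ∪ (S − P)) ∪ (Q − P)) − (S ∪ Q)) ∪ (P ∪ Q) = {2,4,5,6,8,9,12}
P ∩ R = {4,5,12}
S △ (P ∩ R) = {3,5,6,9,11}
(S △ (P ∩ R)) ∪ Q = {2,3,5,6,8,9,11}
((S △ (P ∩ R)) ∪ Q)' = {1,4,7,10,12,13,14}
((S △ (P ∩ R)) ∪ Q)' − P = {1,7,10,13,14}
{2,4,5,6,8,9,12} and {1,7,10,13,14} share no elements.

Yes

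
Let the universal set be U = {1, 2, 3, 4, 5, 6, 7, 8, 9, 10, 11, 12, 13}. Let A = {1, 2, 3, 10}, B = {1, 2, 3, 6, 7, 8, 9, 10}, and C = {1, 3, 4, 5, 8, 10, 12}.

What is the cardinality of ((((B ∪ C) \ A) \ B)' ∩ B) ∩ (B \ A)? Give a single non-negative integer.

B ∪ C = {1, 2, 3, 4, 5, 6, 7, 8, 9, 10, 12}
(B ∪ C) \ A = {4, 5, 6, 7, 8, 9, 12}
((B ∪ C) \ A) \ B = {4, 5, 12}
(((B ∪ C) \ A) \ B)' = {1, 2, 3, 6, 7, 8, 9, 10, 11, 13}
(((B ∪ C) \ A) \ B)' ∩ B = {1, 2, 3, 6, 7, 8, 9, 10}
B \ A = {6, 7, 8, 9}
((((B ∪ C) \ A) \ B)' ∩ B) ∩ (B \ A) = {6, 7, 8, 9}
|((((B ∪ C) \ A) \ B)' ∩ B) ∩ (B \ A)| = 4

4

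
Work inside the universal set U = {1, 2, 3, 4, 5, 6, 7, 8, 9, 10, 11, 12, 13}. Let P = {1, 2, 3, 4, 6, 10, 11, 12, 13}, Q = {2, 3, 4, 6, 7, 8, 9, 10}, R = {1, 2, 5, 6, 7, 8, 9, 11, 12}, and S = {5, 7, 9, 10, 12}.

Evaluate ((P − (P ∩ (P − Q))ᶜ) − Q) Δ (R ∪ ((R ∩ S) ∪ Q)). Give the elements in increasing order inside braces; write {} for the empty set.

P − Q = {1, 11, 12, 13}
P ∩ (P − Q) = {1, 11, 12, 13}
(P ∩ (P − Q))ᶜ = {2, 3, 4, 5, 6, 7, 8, 9, 10}
P − (P ∩ (P − Q))ᶜ = {1, 11, 12, 13}
(P − (P ∩ (P − Q))ᶜ) − Q = {1, 11, 12, 13}
R ∩ S = {5, 7, 9, 12}
(R ∩ S) ∪ Q = {2, 3, 4, 5, 6, 7, 8, 9, 10, 12}
R ∪ ((R ∩ S) ∪ Q) = {1, 2, 3, 4, 5, 6, 7, 8, 9, 10, 11, 12}
((P − (P ∩ (P − Q))ᶜ) − Q) Δ (R ∪ ((R ∩ S) ∪ Q)) = {2, 3, 4, 5, 6, 7, 8, 9, 10, 13}

{2, 3, 4, 5, 6, 7, 8, 9, 10, 13}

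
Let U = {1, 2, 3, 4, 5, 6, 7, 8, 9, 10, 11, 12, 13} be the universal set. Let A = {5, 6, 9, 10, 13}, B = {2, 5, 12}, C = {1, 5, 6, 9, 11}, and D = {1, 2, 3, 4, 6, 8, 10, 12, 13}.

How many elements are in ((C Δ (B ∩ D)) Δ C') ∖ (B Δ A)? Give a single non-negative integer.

7

B ∩ D = {2, 12}
C Δ (B ∩ D) = {1, 2, 5, 6, 9, 11, 12}
C' = {2, 3, 4, 7, 8, 10, 12, 13}
(C Δ (B ∩ D)) Δ C' = {1, 3, 4, 5, 6, 7, 8, 9, 10, 11, 13}
B Δ A = {2, 6, 9, 10, 12, 13}
((C Δ (B ∩ D)) Δ C') ∖ (B Δ A) = {1, 3, 4, 5, 7, 8, 11}
|((C Δ (B ∩ D)) Δ C') ∖ (B Δ A)| = 7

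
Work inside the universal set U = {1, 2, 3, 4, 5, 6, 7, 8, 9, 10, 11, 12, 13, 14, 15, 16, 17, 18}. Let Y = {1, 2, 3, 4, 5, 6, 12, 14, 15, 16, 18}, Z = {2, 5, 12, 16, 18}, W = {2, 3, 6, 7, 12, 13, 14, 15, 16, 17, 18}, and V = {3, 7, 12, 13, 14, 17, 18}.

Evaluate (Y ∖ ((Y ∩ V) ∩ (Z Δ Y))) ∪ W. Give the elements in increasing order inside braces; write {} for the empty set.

Y ∩ V = {3, 12, 14, 18}
Z Δ Y = {1, 3, 4, 6, 14, 15}
(Y ∩ V) ∩ (Z Δ Y) = {3, 14}
Y ∖ ((Y ∩ V) ∩ (Z Δ Y)) = {1, 2, 4, 5, 6, 12, 15, 16, 18}
(Y ∖ ((Y ∩ V) ∩ (Z Δ Y))) ∪ W = {1, 2, 3, 4, 5, 6, 7, 12, 13, 14, 15, 16, 17, 18}

{1, 2, 3, 4, 5, 6, 7, 12, 13, 14, 15, 16, 17, 18}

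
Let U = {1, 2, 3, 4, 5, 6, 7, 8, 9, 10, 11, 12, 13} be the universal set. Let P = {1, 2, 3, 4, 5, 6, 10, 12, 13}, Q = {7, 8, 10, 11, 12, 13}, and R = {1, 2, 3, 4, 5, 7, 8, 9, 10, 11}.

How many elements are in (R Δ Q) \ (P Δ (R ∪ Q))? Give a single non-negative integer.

7

R Δ Q = {1, 2, 3, 4, 5, 9, 12, 13}
R ∪ Q = {1, 2, 3, 4, 5, 7, 8, 9, 10, 11, 12, 13}
P Δ (R ∪ Q) = {6, 7, 8, 9, 11}
(R Δ Q) \ (P Δ (R ∪ Q)) = {1, 2, 3, 4, 5, 12, 13}
|(R Δ Q) \ (P Δ (R ∪ Q))| = 7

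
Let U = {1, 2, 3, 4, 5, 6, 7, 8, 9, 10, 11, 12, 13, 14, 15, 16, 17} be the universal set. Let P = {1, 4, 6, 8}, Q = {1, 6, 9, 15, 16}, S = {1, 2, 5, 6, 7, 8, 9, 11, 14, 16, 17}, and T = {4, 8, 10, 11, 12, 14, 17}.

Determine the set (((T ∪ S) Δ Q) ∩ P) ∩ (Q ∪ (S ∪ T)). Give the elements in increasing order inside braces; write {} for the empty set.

{4, 8}

T ∪ S = {1, 2, 4, 5, 6, 7, 8, 9, 10, 11, 12, 14, 16, 17}
(T ∪ S) Δ Q = {2, 4, 5, 7, 8, 10, 11, 12, 14, 15, 17}
((T ∪ S) Δ Q) ∩ P = {4, 8}
S ∪ T = {1, 2, 4, 5, 6, 7, 8, 9, 10, 11, 12, 14, 16, 17}
Q ∪ (S ∪ T) = {1, 2, 4, 5, 6, 7, 8, 9, 10, 11, 12, 14, 15, 16, 17}
(((T ∪ S) Δ Q) ∩ P) ∩ (Q ∪ (S ∪ T)) = {4, 8}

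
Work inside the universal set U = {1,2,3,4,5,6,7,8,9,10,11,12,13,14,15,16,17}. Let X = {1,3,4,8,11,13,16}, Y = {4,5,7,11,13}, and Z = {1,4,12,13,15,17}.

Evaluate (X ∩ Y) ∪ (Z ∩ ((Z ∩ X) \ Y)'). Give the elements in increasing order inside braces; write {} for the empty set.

X ∩ Y = {4,11,13}
Z ∩ X = {1,4,13}
(Z ∩ X) \ Y = {1}
((Z ∩ X) \ Y)' = {2,3,4,5,6,7,8,9,10,11,12,13,14,15,16,17}
Z ∩ ((Z ∩ X) \ Y)' = {4,12,13,15,17}
(X ∩ Y) ∪ (Z ∩ ((Z ∩ X) \ Y)') = {4,11,12,13,15,17}

{4,11,12,13,15,17}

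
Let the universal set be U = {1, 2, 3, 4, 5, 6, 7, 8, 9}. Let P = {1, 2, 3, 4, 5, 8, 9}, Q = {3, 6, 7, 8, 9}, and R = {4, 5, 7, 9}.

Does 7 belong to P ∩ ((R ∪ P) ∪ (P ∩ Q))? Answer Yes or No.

No

7 ∈ R and 7 ∉ P, so 7 ∈ R ∪ P
7 ∉ P and 7 ∈ Q, so 7 ∉ P ∩ Q
7 ∈ (R ∪ P) and 7 ∉ (P ∩ Q), so 7 ∈ (R ∪ P) ∪ (P ∩ Q)
7 ∉ P and 7 ∈ ((R ∪ P) ∪ (P ∩ Q)), so 7 ∉ P ∩ ((R ∪ P) ∪ (P ∩ Q))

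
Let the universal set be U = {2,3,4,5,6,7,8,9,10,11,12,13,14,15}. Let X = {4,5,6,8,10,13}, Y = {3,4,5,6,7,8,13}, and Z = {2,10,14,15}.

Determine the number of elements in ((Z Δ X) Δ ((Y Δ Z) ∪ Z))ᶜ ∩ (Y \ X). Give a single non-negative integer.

0

Z Δ X = {2,4,5,6,8,13,14,15}
Y Δ Z = {2,3,4,5,6,7,8,10,13,14,15}
(Y Δ Z) ∪ Z = {2,3,4,5,6,7,8,10,13,14,15}
(Z Δ X) Δ ((Y Δ Z) ∪ Z) = {3,7,10}
((Z Δ X) Δ ((Y Δ Z) ∪ Z))ᶜ = {2,4,5,6,8,9,11,12,13,14,15}
Y \ X = {3,7}
((Z Δ X) Δ ((Y Δ Z) ∪ Z))ᶜ ∩ (Y \ X) = {}
|((Z Δ X) Δ ((Y Δ Z) ∪ Z))ᶜ ∩ (Y \ X)| = 0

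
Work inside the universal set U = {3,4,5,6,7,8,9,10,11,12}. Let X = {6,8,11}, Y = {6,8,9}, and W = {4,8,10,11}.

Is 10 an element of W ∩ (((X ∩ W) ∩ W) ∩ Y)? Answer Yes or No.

10 ∉ X and 10 ∈ W, so 10 ∉ X ∩ W
10 ∉ (X ∩ W) and 10 ∈ W, so 10 ∉ (X ∩ W) ∩ W
10 ∉ ((X ∩ W) ∩ W) and 10 ∉ Y, so 10 ∉ ((X ∩ W) ∩ W) ∩ Y
10 ∈ W and 10 ∉ (((X ∩ W) ∩ W) ∩ Y), so 10 ∉ W ∩ (((X ∩ W) ∩ W) ∩ Y)

No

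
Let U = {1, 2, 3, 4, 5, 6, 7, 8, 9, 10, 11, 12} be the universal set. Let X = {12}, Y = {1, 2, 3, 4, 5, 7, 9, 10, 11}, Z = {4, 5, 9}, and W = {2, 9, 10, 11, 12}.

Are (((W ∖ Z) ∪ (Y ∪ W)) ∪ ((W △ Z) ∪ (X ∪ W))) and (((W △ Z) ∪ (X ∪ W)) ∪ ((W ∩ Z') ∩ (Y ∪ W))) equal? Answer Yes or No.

W ∖ Z = {2, 10, 11, 12}
Y ∪ W = {1, 2, 3, 4, 5, 7, 9, 10, 11, 12}
(W ∖ Z) ∪ (Y ∪ W) = {1, 2, 3, 4, 5, 7, 9, 10, 11, 12}
W △ Z = {2, 4, 5, 10, 11, 12}
X ∪ W = {2, 9, 10, 11, 12}
(W △ Z) ∪ (X ∪ W) = {2, 4, 5, 9, 10, 11, 12}
((W ∖ Z) ∪ (Y ∪ W)) ∪ ((W △ Z) ∪ (X ∪ W)) = {1, 2, 3, 4, 5, 7, 9, 10, 11, 12}
Z' = {1, 2, 3, 6, 7, 8, 10, 11, 12}
W ∩ Z' = {2, 10, 11, 12}
(W ∩ Z') ∩ (Y ∪ W) = {2, 10, 11, 12}
((W △ Z) ∪ (X ∪ W)) ∪ ((W ∩ Z') ∩ (Y ∪ W)) = {2, 4, 5, 9, 10, 11, 12}
1 ∈ ((W ∖ Z) ∪ (Y ∪ W)) ∪ ((W △ Z) ∪ (X ∪ W)) but 1 ∉ ((W △ Z) ∪ (X ∪ W)) ∪ ((W ∩ Z') ∩ (Y ∪ W)), so they differ.

No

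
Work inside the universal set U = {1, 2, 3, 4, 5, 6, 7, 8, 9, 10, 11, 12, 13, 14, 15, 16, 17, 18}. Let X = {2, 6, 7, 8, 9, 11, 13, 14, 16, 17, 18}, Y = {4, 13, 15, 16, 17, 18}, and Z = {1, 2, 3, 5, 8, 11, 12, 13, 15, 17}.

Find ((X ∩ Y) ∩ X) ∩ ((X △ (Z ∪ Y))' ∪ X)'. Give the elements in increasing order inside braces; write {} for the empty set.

{}

X ∩ Y = {13, 16, 17, 18}
(X ∩ Y) ∩ X = {13, 16, 17, 18}
Z ∪ Y = {1, 2, 3, 4, 5, 8, 11, 12, 13, 15, 16, 17, 18}
X △ (Z ∪ Y) = {1, 3, 4, 5, 6, 7, 9, 12, 14, 15}
(X △ (Z ∪ Y))' = {2, 8, 10, 11, 13, 16, 17, 18}
(X △ (Z ∪ Y))' ∪ X = {2, 6, 7, 8, 9, 10, 11, 13, 14, 16, 17, 18}
((X △ (Z ∪ Y))' ∪ X)' = {1, 3, 4, 5, 12, 15}
((X ∩ Y) ∩ X) ∩ ((X △ (Z ∪ Y))' ∪ X)' = {}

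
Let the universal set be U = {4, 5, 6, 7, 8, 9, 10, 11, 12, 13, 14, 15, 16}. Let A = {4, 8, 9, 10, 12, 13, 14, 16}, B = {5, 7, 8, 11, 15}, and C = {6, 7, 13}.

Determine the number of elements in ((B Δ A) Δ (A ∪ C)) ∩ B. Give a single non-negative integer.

B Δ A = {4, 5, 7, 9, 10, 11, 12, 13, 14, 15, 16}
A ∪ C = {4, 6, 7, 8, 9, 10, 12, 13, 14, 16}
(B Δ A) Δ (A ∪ C) = {5, 6, 8, 11, 15}
((B Δ A) Δ (A ∪ C)) ∩ B = {5, 8, 11, 15}
|((B Δ A) Δ (A ∪ C)) ∩ B| = 4

4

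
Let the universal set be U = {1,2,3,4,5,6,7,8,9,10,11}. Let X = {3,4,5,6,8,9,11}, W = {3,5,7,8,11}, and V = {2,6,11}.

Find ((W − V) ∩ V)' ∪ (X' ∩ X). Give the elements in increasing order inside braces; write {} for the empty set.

{1,2,3,4,5,6,7,8,9,10,11}

W − V = {3,5,7,8}
(W − V) ∩ V = {}
((W − V) ∩ V)' = {1,2,3,4,5,6,7,8,9,10,11}
X' = {1,2,7,10}
X' ∩ X = {}
((W − V) ∩ V)' ∪ (X' ∩ X) = {1,2,3,4,5,6,7,8,9,10,11}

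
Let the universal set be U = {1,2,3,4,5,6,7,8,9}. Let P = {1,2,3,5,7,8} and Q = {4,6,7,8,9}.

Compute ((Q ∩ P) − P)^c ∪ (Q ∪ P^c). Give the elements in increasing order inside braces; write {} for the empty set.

{1,2,3,4,5,6,7,8,9}

Q ∩ P = {7,8}
(Q ∩ P) − P = {}
((Q ∩ P) − P)^c = {1,2,3,4,5,6,7,8,9}
P^c = {4,6,9}
Q ∪ P^c = {4,6,7,8,9}
((Q ∩ P) − P)^c ∪ (Q ∪ P^c) = {1,2,3,4,5,6,7,8,9}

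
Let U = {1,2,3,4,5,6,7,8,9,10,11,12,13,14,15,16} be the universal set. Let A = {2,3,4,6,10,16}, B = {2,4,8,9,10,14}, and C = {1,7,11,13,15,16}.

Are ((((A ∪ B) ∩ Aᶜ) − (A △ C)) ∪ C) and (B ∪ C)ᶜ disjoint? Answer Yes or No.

A ∪ B = {2,3,4,6,8,9,10,14,16}
Aᶜ = {1,5,7,8,9,11,12,13,14,15}
(A ∪ B) ∩ Aᶜ = {8,9,14}
A △ C = {1,2,3,4,6,7,10,11,13,15}
((A ∪ B) ∩ Aᶜ) − (A △ C) = {8,9,14}
(((A ∪ B) ∩ Aᶜ) − (A △ C)) ∪ C = {1,7,8,9,11,13,14,15,16}
B ∪ C = {1,2,4,7,8,9,10,11,13,14,15,16}
(B ∪ C)ᶜ = {3,5,6,12}
{1,7,8,9,11,13,14,15,16} and {3,5,6,12} share no elements.

Yes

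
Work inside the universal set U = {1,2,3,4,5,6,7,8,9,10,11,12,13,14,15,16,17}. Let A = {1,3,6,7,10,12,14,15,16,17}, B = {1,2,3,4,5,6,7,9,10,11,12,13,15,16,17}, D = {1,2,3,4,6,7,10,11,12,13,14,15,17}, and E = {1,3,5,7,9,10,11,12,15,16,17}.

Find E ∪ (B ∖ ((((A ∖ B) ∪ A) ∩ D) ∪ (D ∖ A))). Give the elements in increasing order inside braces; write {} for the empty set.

{1,3,5,7,9,10,11,12,15,16,17}

A ∖ B = {14}
(A ∖ B) ∪ A = {1,3,6,7,10,12,14,15,16,17}
((A ∖ B) ∪ A) ∩ D = {1,3,6,7,10,12,14,15,17}
D ∖ A = {2,4,11,13}
(((A ∖ B) ∪ A) ∩ D) ∪ (D ∖ A) = {1,2,3,4,6,7,10,11,12,13,14,15,17}
B ∖ ((((A ∖ B) ∪ A) ∩ D) ∪ (D ∖ A)) = {5,9,16}
E ∪ (B ∖ ((((A ∖ B) ∪ A) ∩ D) ∪ (D ∖ A))) = {1,3,5,7,9,10,11,12,15,16,17}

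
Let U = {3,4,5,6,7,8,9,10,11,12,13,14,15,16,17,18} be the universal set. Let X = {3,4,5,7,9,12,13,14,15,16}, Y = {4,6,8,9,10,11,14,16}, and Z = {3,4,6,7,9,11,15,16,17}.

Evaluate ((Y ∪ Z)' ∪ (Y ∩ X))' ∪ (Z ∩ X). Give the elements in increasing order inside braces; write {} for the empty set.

Y ∪ Z = {3,4,6,7,8,9,10,11,14,15,16,17}
(Y ∪ Z)' = {5,12,13,18}
Y ∩ X = {4,9,14,16}
(Y ∪ Z)' ∪ (Y ∩ X) = {4,5,9,12,13,14,16,18}
((Y ∪ Z)' ∪ (Y ∩ X))' = {3,6,7,8,10,11,15,17}
Z ∩ X = {3,4,7,9,15,16}
((Y ∪ Z)' ∪ (Y ∩ X))' ∪ (Z ∩ X) = {3,4,6,7,8,9,10,11,15,16,17}

{3,4,6,7,8,9,10,11,15,16,17}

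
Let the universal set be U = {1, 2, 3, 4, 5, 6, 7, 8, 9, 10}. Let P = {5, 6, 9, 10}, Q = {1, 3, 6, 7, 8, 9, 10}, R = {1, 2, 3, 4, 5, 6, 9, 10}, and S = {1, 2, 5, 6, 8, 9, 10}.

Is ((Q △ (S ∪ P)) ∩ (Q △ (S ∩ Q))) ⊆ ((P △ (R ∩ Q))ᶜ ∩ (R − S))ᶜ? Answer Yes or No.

Yes

S ∪ P = {1, 2, 5, 6, 8, 9, 10}
Q △ (S ∪ P) = {2, 3, 5, 7}
S ∩ Q = {1, 6, 8, 9, 10}
Q △ (S ∩ Q) = {3, 7}
(Q △ (S ∪ P)) ∩ (Q △ (S ∩ Q)) = {3, 7}
R ∩ Q = {1, 3, 6, 9, 10}
P △ (R ∩ Q) = {1, 3, 5}
(P △ (R ∩ Q))ᶜ = {2, 4, 6, 7, 8, 9, 10}
R − S = {3, 4}
(P △ (R ∩ Q))ᶜ ∩ (R − S) = {4}
((P △ (R ∩ Q))ᶜ ∩ (R − S))ᶜ = {1, 2, 3, 5, 6, 7, 8, 9, 10}
Every element of {3, 7} is in {1, 2, 3, 5, 6, 7, 8, 9, 10}, so (Q △ (S ∪ P)) ∩ (Q △ (S ∩ Q)) ⊆ ((P △ (R ∩ Q))ᶜ ∩ (R − S))ᶜ.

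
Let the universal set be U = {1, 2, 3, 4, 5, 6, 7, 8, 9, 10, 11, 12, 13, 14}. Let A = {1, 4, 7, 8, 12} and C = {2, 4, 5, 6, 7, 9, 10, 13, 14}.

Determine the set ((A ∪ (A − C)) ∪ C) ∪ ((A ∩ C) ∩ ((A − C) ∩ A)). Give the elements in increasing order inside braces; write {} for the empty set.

{1, 2, 4, 5, 6, 7, 8, 9, 10, 12, 13, 14}

A − C = {1, 8, 12}
A ∪ (A − C) = {1, 4, 7, 8, 12}
(A ∪ (A − C)) ∪ C = {1, 2, 4, 5, 6, 7, 8, 9, 10, 12, 13, 14}
A ∩ C = {4, 7}
(A − C) ∩ A = {1, 8, 12}
(A ∩ C) ∩ ((A − C) ∩ A) = {}
((A ∪ (A − C)) ∪ C) ∪ ((A ∩ C) ∩ ((A − C) ∩ A)) = {1, 2, 4, 5, 6, 7, 8, 9, 10, 12, 13, 14}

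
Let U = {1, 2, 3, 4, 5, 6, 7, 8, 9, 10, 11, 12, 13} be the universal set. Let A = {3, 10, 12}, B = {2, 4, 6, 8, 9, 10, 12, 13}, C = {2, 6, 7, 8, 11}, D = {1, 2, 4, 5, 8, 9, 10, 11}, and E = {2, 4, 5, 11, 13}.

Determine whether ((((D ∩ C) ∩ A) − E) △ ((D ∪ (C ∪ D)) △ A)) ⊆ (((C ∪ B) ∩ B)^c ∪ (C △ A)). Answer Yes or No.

No

D ∩ C = {2, 8, 11}
(D ∩ C) ∩ A = {}
((D ∩ C) ∩ A) − E = {}
C ∪ D = {1, 2, 4, 5, 6, 7, 8, 9, 10, 11}
D ∪ (C ∪ D) = {1, 2, 4, 5, 6, 7, 8, 9, 10, 11}
(D ∪ (C ∪ D)) △ A = {1, 2, 3, 4, 5, 6, 7, 8, 9, 11, 12}
(((D ∩ C) ∩ A) − E) △ ((D ∪ (C ∪ D)) △ A) = {1, 2, 3, 4, 5, 6, 7, 8, 9, 11, 12}
C ∪ B = {2, 4, 6, 7, 8, 9, 10, 11, 12, 13}
(C ∪ B) ∩ B = {2, 4, 6, 8, 9, 10, 12, 13}
((C ∪ B) ∩ B)^c = {1, 3, 5, 7, 11}
C △ A = {2, 3, 6, 7, 8, 10, 11, 12}
((C ∪ B) ∩ B)^c ∪ (C △ A) = {1, 2, 3, 5, 6, 7, 8, 10, 11, 12}
4 ∈ (((D ∩ C) ∩ A) − E) △ ((D ∪ (C ∪ D)) △ A) but 4 ∉ ((C ∪ B) ∩ B)^c ∪ (C △ A), so the inclusion fails.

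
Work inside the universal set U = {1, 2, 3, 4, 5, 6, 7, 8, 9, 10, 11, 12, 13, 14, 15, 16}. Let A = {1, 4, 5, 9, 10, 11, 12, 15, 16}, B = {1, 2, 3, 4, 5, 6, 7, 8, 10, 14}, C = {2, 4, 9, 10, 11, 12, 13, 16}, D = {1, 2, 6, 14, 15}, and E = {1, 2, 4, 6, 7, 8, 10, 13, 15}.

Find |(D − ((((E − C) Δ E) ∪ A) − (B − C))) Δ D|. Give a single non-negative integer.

2

E − C = {1, 6, 7, 8, 15}
(E − C) Δ E = {2, 4, 10, 13}
((E − C) Δ E) ∪ A = {1, 2, 4, 5, 9, 10, 11, 12, 13, 15, 16}
B − C = {1, 3, 5, 6, 7, 8, 14}
(((E − C) Δ E) ∪ A) − (B − C) = {2, 4, 9, 10, 11, 12, 13, 15, 16}
D − ((((E − C) Δ E) ∪ A) − (B − C)) = {1, 6, 14}
(D − ((((E − C) Δ E) ∪ A) − (B − C))) Δ D = {2, 15}
|(D − ((((E − C) Δ E) ∪ A) − (B − C))) Δ D| = 2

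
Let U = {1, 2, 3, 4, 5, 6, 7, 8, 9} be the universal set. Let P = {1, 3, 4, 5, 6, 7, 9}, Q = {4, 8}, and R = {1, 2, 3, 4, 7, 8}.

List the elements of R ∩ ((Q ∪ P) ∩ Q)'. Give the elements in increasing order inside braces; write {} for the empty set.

Q ∪ P = {1, 3, 4, 5, 6, 7, 8, 9}
(Q ∪ P) ∩ Q = {4, 8}
((Q ∪ P) ∩ Q)' = {1, 2, 3, 5, 6, 7, 9}
R ∩ ((Q ∪ P) ∩ Q)' = {1, 2, 3, 7}

{1, 2, 3, 7}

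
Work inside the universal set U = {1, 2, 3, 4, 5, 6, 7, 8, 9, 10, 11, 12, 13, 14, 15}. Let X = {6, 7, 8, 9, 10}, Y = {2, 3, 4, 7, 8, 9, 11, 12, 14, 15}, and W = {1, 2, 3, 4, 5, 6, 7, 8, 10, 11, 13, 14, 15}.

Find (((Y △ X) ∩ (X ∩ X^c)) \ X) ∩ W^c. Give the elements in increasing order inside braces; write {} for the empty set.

Y △ X = {2, 3, 4, 6, 10, 11, 12, 14, 15}
X^c = {1, 2, 3, 4, 5, 11, 12, 13, 14, 15}
X ∩ X^c = {}
(Y △ X) ∩ (X ∩ X^c) = {}
((Y △ X) ∩ (X ∩ X^c)) \ X = {}
W^c = {9, 12}
(((Y △ X) ∩ (X ∩ X^c)) \ X) ∩ W^c = {}

{}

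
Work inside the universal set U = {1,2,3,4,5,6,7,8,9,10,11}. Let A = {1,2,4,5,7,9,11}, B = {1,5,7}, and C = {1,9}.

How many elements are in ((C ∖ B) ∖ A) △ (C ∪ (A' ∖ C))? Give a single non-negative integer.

6

C ∖ B = {9}
(C ∖ B) ∖ A = {}
A' = {3,6,8,10}
A' ∖ C = {3,6,8,10}
C ∪ (A' ∖ C) = {1,3,6,8,9,10}
((C ∖ B) ∖ A) △ (C ∪ (A' ∖ C)) = {1,3,6,8,9,10}
|((C ∖ B) ∖ A) △ (C ∪ (A' ∖ C))| = 6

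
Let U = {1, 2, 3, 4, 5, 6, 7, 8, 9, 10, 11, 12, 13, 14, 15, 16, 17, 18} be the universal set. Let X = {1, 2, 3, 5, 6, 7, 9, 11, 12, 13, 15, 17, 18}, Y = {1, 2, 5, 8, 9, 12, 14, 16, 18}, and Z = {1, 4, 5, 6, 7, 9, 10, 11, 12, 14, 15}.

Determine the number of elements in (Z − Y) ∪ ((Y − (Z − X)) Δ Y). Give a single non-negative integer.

7

Z − Y = {4, 6, 7, 10, 11, 15}
Z − X = {4, 10, 14}
Y − (Z − X) = {1, 2, 5, 8, 9, 12, 16, 18}
(Y − (Z − X)) Δ Y = {14}
(Z − Y) ∪ ((Y − (Z − X)) Δ Y) = {4, 6, 7, 10, 11, 14, 15}
|(Z − Y) ∪ ((Y − (Z − X)) Δ Y)| = 7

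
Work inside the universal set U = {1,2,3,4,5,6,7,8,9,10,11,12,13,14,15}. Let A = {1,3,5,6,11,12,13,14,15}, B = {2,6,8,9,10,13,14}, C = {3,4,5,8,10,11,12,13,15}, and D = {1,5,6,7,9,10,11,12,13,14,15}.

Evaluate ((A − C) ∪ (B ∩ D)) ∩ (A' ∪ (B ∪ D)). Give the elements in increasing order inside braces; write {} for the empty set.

{1,6,9,10,13,14}

A − C = {1,6,14}
B ∩ D = {6,9,10,13,14}
(A − C) ∪ (B ∩ D) = {1,6,9,10,13,14}
A' = {2,4,7,8,9,10}
B ∪ D = {1,2,5,6,7,8,9,10,11,12,13,14,15}
A' ∪ (B ∪ D) = {1,2,4,5,6,7,8,9,10,11,12,13,14,15}
((A − C) ∪ (B ∩ D)) ∩ (A' ∪ (B ∪ D)) = {1,6,9,10,13,14}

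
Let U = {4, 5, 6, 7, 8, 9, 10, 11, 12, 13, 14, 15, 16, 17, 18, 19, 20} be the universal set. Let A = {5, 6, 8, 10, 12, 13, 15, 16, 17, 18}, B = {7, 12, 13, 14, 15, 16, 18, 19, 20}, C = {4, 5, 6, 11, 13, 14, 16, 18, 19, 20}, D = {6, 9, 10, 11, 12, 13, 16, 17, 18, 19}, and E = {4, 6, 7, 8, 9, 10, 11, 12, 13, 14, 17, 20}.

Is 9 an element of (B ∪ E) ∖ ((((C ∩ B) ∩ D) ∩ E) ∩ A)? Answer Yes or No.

9 ∉ B and 9 ∈ E, so 9 ∈ B ∪ E
9 ∉ C and 9 ∉ B, so 9 ∉ C ∩ B
9 ∉ (C ∩ B) and 9 ∈ D, so 9 ∉ (C ∩ B) ∩ D
9 ∉ ((C ∩ B) ∩ D) and 9 ∈ E, so 9 ∉ ((C ∩ B) ∩ D) ∩ E
9 ∉ (((C ∩ B) ∩ D) ∩ E) and 9 ∉ A, so 9 ∉ (((C ∩ B) ∩ D) ∩ E) ∩ A
9 ∈ (B ∪ E) and 9 ∉ ((((C ∩ B) ∩ D) ∩ E) ∩ A), so 9 ∈ (B ∪ E) ∖ ((((C ∩ B) ∩ D) ∩ E) ∩ A)

Yes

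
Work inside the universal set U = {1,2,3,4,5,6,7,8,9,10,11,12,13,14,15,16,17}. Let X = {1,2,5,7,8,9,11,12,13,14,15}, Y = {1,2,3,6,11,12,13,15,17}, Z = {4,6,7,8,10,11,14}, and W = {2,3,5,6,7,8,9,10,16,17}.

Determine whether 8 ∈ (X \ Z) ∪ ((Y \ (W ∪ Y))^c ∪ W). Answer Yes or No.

Yes

8 ∈ X and 8 ∈ Z, so 8 ∉ X \ Z
8 ∈ W and 8 ∉ Y, so 8 ∈ W ∪ Y
8 ∉ Y and 8 ∈ (W ∪ Y), so 8 ∉ Y \ (W ∪ Y)
8 ∈ (Y \ (W ∪ Y))^c since 8 ∉ (Y \ (W ∪ Y))
8 ∈ (Y \ (W ∪ Y))^c and 8 ∈ W, so 8 ∈ (Y \ (W ∪ Y))^c ∪ W
8 ∉ (X \ Z) and 8 ∈ ((Y \ (W ∪ Y))^c ∪ W), so 8 ∈ (X \ Z) ∪ ((Y \ (W ∪ Y))^c ∪ W)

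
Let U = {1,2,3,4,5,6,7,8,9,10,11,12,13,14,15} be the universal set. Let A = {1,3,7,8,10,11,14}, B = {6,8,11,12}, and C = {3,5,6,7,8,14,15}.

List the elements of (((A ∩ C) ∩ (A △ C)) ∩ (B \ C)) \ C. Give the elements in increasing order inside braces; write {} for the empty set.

A ∩ C = {3,7,8,14}
A △ C = {1,5,6,10,11,15}
(A ∩ C) ∩ (A △ C) = {}
B \ C = {11,12}
((A ∩ C) ∩ (A △ C)) ∩ (B \ C) = {}
(((A ∩ C) ∩ (A △ C)) ∩ (B \ C)) \ C = {}

{}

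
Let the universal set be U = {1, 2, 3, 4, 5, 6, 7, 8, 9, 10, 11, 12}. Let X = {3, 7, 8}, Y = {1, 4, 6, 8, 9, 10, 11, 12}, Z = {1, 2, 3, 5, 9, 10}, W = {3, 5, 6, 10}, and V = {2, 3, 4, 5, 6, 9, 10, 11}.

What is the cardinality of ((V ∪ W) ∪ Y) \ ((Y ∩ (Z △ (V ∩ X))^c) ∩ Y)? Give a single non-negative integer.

6

V ∪ W = {2, 3, 4, 5, 6, 9, 10, 11}
(V ∪ W) ∪ Y = {1, 2, 3, 4, 5, 6, 8, 9, 10, 11, 12}
V ∩ X = {3}
Z △ (V ∩ X) = {1, 2, 5, 9, 10}
(Z △ (V ∩ X))^c = {3, 4, 6, 7, 8, 11, 12}
Y ∩ (Z △ (V ∩ X))^c = {4, 6, 8, 11, 12}
(Y ∩ (Z △ (V ∩ X))^c) ∩ Y = {4, 6, 8, 11, 12}
((V ∪ W) ∪ Y) \ ((Y ∩ (Z △ (V ∩ X))^c) ∩ Y) = {1, 2, 3, 5, 9, 10}
|((V ∪ W) ∪ Y) \ ((Y ∩ (Z △ (V ∩ X))^c) ∩ Y)| = 6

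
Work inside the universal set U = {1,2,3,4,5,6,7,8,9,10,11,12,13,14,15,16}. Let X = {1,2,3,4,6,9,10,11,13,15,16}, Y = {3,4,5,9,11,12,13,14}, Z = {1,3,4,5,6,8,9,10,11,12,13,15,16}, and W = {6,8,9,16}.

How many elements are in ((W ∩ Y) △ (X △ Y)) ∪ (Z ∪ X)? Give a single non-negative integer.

15

W ∩ Y = {9}
X △ Y = {1,2,5,6,10,12,14,15,16}
(W ∩ Y) △ (X △ Y) = {1,2,5,6,9,10,12,14,15,16}
Z ∪ X = {1,2,3,4,5,6,8,9,10,11,12,13,15,16}
((W ∩ Y) △ (X △ Y)) ∪ (Z ∪ X) = {1,2,3,4,5,6,8,9,10,11,12,13,14,15,16}
|((W ∩ Y) △ (X △ Y)) ∪ (Z ∪ X)| = 15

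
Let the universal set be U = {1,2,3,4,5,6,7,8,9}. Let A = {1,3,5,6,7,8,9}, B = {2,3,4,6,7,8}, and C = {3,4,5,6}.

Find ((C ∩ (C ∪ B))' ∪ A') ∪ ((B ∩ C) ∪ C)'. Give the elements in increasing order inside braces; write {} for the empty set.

C ∪ B = {2,3,4,5,6,7,8}
C ∩ (C ∪ B) = {3,4,5,6}
(C ∩ (C ∪ B))' = {1,2,7,8,9}
A' = {2,4}
(C ∩ (C ∪ B))' ∪ A' = {1,2,4,7,8,9}
B ∩ C = {3,4,6}
(B ∩ C) ∪ C = {3,4,5,6}
((B ∩ C) ∪ C)' = {1,2,7,8,9}
((C ∩ (C ∪ B))' ∪ A') ∪ ((B ∩ C) ∪ C)' = {1,2,4,7,8,9}

{1,2,4,7,8,9}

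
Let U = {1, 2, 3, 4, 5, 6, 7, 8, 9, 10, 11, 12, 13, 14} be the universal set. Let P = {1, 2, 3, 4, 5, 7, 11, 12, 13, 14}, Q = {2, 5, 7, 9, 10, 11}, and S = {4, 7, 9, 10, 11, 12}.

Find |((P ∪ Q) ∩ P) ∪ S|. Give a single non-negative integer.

12

P ∪ Q = {1, 2, 3, 4, 5, 7, 9, 10, 11, 12, 13, 14}
(P ∪ Q) ∩ P = {1, 2, 3, 4, 5, 7, 11, 12, 13, 14}
((P ∪ Q) ∩ P) ∪ S = {1, 2, 3, 4, 5, 7, 9, 10, 11, 12, 13, 14}
|((P ∪ Q) ∩ P) ∪ S| = 12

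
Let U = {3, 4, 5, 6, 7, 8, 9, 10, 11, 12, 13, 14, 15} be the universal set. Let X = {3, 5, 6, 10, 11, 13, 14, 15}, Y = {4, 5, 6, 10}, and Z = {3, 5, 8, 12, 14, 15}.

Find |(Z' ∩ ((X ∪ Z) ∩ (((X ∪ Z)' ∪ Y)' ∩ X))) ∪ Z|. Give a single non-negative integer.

8

Z' = {4, 6, 7, 9, 10, 11, 13}
X ∪ Z = {3, 5, 6, 8, 10, 11, 12, 13, 14, 15}
(X ∪ Z)' = {4, 7, 9}
(X ∪ Z)' ∪ Y = {4, 5, 6, 7, 9, 10}
((X ∪ Z)' ∪ Y)' = {3, 8, 11, 12, 13, 14, 15}
((X ∪ Z)' ∪ Y)' ∩ X = {3, 11, 13, 14, 15}
(X ∪ Z) ∩ (((X ∪ Z)' ∪ Y)' ∩ X) = {3, 11, 13, 14, 15}
Z' ∩ ((X ∪ Z) ∩ (((X ∪ Z)' ∪ Y)' ∩ X)) = {11, 13}
(Z' ∩ ((X ∪ Z) ∩ (((X ∪ Z)' ∪ Y)' ∩ X))) ∪ Z = {3, 5, 8, 11, 12, 13, 14, 15}
|(Z' ∩ ((X ∪ Z) ∩ (((X ∪ Z)' ∪ Y)' ∩ X))) ∪ Z| = 8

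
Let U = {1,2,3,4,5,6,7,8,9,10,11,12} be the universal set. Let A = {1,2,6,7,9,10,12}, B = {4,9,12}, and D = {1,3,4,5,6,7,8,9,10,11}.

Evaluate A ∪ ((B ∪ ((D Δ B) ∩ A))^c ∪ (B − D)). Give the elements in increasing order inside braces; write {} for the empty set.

D Δ B = {1,3,5,6,7,8,10,11,12}
(D Δ B) ∩ A = {1,6,7,10,12}
B ∪ ((D Δ B) ∩ A) = {1,4,6,7,9,10,12}
(B ∪ ((D Δ B) ∩ A))^c = {2,3,5,8,11}
B − D = {12}
(B ∪ ((D Δ B) ∩ A))^c ∪ (B − D) = {2,3,5,8,11,12}
A ∪ ((B ∪ ((D Δ B) ∩ A))^c ∪ (B − D)) = {1,2,3,5,6,7,8,9,10,11,12}

{1,2,3,5,6,7,8,9,10,11,12}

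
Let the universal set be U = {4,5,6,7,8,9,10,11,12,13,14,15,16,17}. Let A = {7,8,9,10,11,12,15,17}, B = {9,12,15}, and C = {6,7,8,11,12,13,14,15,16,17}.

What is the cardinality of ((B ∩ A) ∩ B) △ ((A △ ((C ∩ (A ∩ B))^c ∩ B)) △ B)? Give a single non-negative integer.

B ∩ A = {9,12,15}
(B ∩ A) ∩ B = {9,12,15}
A ∩ B = {9,12,15}
C ∩ (A ∩ B) = {12,15}
(C ∩ (A ∩ B))^c = {4,5,6,7,8,9,10,11,13,14,16,17}
(C ∩ (A ∩ B))^c ∩ B = {9}
A △ ((C ∩ (A ∩ B))^c ∩ B) = {7,8,10,11,12,15,17}
(A △ ((C ∩ (A ∩ B))^c ∩ B)) △ B = {7,8,9,10,11,17}
((B ∩ A) ∩ B) △ ((A △ ((C ∩ (A ∩ B))^c ∩ B)) △ B) = {7,8,10,11,12,15,17}
|((B ∩ A) ∩ B) △ ((A △ ((C ∩ (A ∩ B))^c ∩ B)) △ B)| = 7

7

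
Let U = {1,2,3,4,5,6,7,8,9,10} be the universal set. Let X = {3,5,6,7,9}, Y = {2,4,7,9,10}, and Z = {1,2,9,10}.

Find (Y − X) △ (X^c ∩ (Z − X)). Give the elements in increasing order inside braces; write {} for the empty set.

{1,4}

Y − X = {2,4,10}
X^c = {1,2,4,8,10}
Z − X = {1,2,10}
X^c ∩ (Z − X) = {1,2,10}
(Y − X) △ (X^c ∩ (Z − X)) = {1,4}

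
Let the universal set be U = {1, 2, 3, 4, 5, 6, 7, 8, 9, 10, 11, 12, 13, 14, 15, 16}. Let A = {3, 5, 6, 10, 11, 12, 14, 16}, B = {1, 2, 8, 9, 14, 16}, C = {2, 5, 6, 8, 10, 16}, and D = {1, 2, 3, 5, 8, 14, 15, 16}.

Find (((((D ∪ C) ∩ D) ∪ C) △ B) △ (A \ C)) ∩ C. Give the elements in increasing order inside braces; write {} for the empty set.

{5, 6, 10}

D ∪ C = {1, 2, 3, 5, 6, 8, 10, 14, 15, 16}
(D ∪ C) ∩ D = {1, 2, 3, 5, 8, 14, 15, 16}
((D ∪ C) ∩ D) ∪ C = {1, 2, 3, 5, 6, 8, 10, 14, 15, 16}
(((D ∪ C) ∩ D) ∪ C) △ B = {3, 5, 6, 9, 10, 15}
A \ C = {3, 11, 12, 14}
((((D ∪ C) ∩ D) ∪ C) △ B) △ (A \ C) = {5, 6, 9, 10, 11, 12, 14, 15}
(((((D ∪ C) ∩ D) ∪ C) △ B) △ (A \ C)) ∩ C = {5, 6, 10}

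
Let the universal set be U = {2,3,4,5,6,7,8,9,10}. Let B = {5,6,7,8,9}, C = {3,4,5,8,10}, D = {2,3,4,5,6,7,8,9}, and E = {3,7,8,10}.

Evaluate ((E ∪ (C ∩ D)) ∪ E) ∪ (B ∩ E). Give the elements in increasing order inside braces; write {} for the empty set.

{3,4,5,7,8,10}

C ∩ D = {3,4,5,8}
E ∪ (C ∩ D) = {3,4,5,7,8,10}
(E ∪ (C ∩ D)) ∪ E = {3,4,5,7,8,10}
B ∩ E = {7,8}
((E ∪ (C ∩ D)) ∪ E) ∪ (B ∩ E) = {3,4,5,7,8,10}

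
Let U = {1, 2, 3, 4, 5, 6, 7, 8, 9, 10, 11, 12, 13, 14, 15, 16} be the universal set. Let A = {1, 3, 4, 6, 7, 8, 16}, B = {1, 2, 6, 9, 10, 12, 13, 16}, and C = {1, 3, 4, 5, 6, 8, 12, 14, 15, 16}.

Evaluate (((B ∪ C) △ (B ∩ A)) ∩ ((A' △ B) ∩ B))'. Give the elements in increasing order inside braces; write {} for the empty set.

B ∪ C = {1, 2, 3, 4, 5, 6, 8, 9, 10, 12, 13, 14, 15, 16}
B ∩ A = {1, 6, 16}
(B ∪ C) △ (B ∩ A) = {2, 3, 4, 5, 8, 9, 10, 12, 13, 14, 15}
A' = {2, 5, 9, 10, 11, 12, 13, 14, 15}
A' △ B = {1, 5, 6, 11, 14, 15, 16}
(A' △ B) ∩ B = {1, 6, 16}
((B ∪ C) △ (B ∩ A)) ∩ ((A' △ B) ∩ B) = {}
(((B ∪ C) △ (B ∩ A)) ∩ ((A' △ B) ∩ B))' = {1, 2, 3, 4, 5, 6, 7, 8, 9, 10, 11, 12, 13, 14, 15, 16}

{1, 2, 3, 4, 5, 6, 7, 8, 9, 10, 11, 12, 13, 14, 15, 16}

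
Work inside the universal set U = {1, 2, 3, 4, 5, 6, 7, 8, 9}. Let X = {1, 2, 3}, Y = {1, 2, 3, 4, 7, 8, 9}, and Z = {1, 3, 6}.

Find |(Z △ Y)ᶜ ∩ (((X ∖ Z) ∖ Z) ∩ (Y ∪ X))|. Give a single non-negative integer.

Z △ Y = {2, 4, 6, 7, 8, 9}
(Z △ Y)ᶜ = {1, 3, 5}
X ∖ Z = {2}
(X ∖ Z) ∖ Z = {2}
Y ∪ X = {1, 2, 3, 4, 7, 8, 9}
((X ∖ Z) ∖ Z) ∩ (Y ∪ X) = {2}
(Z △ Y)ᶜ ∩ (((X ∖ Z) ∖ Z) ∩ (Y ∪ X)) = {}
|(Z △ Y)ᶜ ∩ (((X ∖ Z) ∖ Z) ∩ (Y ∪ X))| = 0

0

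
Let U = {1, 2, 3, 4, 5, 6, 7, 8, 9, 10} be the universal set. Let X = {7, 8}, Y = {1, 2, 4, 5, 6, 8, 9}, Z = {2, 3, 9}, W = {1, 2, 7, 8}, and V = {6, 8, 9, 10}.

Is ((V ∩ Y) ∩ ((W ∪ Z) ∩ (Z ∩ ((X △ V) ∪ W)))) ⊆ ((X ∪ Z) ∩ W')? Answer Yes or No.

Yes

V ∩ Y = {6, 8, 9}
W ∪ Z = {1, 2, 3, 7, 8, 9}
X △ V = {6, 7, 9, 10}
(X △ V) ∪ W = {1, 2, 6, 7, 8, 9, 10}
Z ∩ ((X △ V) ∪ W) = {2, 9}
(W ∪ Z) ∩ (Z ∩ ((X △ V) ∪ W)) = {2, 9}
(V ∩ Y) ∩ ((W ∪ Z) ∩ (Z ∩ ((X △ V) ∪ W))) = {9}
X ∪ Z = {2, 3, 7, 8, 9}
W' = {3, 4, 5, 6, 9, 10}
(X ∪ Z) ∩ W' = {3, 9}
Every element of {9} is in {3, 9}, so (V ∩ Y) ∩ ((W ∪ Z) ∩ (Z ∩ ((X △ V) ∪ W))) ⊆ (X ∪ Z) ∩ W'.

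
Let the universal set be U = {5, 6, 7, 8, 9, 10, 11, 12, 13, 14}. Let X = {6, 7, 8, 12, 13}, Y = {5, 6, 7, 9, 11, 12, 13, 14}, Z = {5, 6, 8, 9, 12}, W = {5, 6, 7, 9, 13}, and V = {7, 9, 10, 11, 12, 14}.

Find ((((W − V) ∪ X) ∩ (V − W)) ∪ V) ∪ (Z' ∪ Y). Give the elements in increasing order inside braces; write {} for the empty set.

{5, 6, 7, 9, 10, 11, 12, 13, 14}

W − V = {5, 6, 13}
(W − V) ∪ X = {5, 6, 7, 8, 12, 13}
V − W = {10, 11, 12, 14}
((W − V) ∪ X) ∩ (V − W) = {12}
(((W − V) ∪ X) ∩ (V − W)) ∪ V = {7, 9, 10, 11, 12, 14}
Z' = {7, 10, 11, 13, 14}
Z' ∪ Y = {5, 6, 7, 9, 10, 11, 12, 13, 14}
((((W − V) ∪ X) ∩ (V − W)) ∪ V) ∪ (Z' ∪ Y) = {5, 6, 7, 9, 10, 11, 12, 13, 14}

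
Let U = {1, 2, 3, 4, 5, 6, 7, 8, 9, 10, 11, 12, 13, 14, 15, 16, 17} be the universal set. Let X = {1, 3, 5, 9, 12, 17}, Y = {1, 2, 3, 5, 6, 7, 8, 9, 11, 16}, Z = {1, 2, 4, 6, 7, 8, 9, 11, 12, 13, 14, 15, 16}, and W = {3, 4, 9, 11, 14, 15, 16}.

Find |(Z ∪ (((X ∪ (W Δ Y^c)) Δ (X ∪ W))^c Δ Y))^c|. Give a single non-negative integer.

Y^c = {4, 10, 12, 13, 14, 15, 17}
W Δ Y^c = {3, 9, 10, 11, 12, 13, 16, 17}
X ∪ (W Δ Y^c) = {1, 3, 5, 9, 10, 11, 12, 13, 16, 17}
X ∪ W = {1, 3, 4, 5, 9, 11, 12, 14, 15, 16, 17}
(X ∪ (W Δ Y^c)) Δ (X ∪ W) = {4, 10, 13, 14, 15}
((X ∪ (W Δ Y^c)) Δ (X ∪ W))^c = {1, 2, 3, 5, 6, 7, 8, 9, 11, 12, 16, 17}
((X ∪ (W Δ Y^c)) Δ (X ∪ W))^c Δ Y = {12, 17}
Z ∪ (((X ∪ (W Δ Y^c)) Δ (X ∪ W))^c Δ Y) = {1, 2, 4, 6, 7, 8, 9, 11, 12, 13, 14, 15, 16, 17}
(Z ∪ (((X ∪ (W Δ Y^c)) Δ (X ∪ W))^c Δ Y))^c = {3, 5, 10}
|(Z ∪ (((X ∪ (W Δ Y^c)) Δ (X ∪ W))^c Δ Y))^c| = 3

3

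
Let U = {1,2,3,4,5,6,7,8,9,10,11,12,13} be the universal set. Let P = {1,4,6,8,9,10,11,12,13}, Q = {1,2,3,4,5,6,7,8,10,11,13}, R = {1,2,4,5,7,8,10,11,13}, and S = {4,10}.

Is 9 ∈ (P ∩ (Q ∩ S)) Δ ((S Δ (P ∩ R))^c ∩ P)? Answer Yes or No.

9 ∉ Q and 9 ∉ S, so 9 ∉ Q ∩ S
9 ∈ P and 9 ∉ (Q ∩ S), so 9 ∉ P ∩ (Q ∩ S)
9 ∈ P and 9 ∉ R, so 9 ∉ P ∩ R
9 ∉ S and 9 ∉ (P ∩ R), so 9 ∉ S Δ (P ∩ R)
9 ∈ (S Δ (P ∩ R))^c since 9 ∉ (S Δ (P ∩ R))
9 ∈ (S Δ (P ∩ R))^c and 9 ∈ P, so 9 ∈ (S Δ (P ∩ R))^c ∩ P
9 ∉ (P ∩ (Q ∩ S)) and 9 ∈ ((S Δ (P ∩ R))^c ∩ P), so 9 ∈ (P ∩ (Q ∩ S)) Δ ((S Δ (P ∩ R))^c ∩ P)

Yes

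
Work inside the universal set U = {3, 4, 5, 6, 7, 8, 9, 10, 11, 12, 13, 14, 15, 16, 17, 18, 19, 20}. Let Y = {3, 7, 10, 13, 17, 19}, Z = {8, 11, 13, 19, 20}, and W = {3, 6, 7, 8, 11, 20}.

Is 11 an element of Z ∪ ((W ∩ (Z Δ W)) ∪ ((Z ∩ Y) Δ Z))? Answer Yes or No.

11 ∈ Z and 11 ∈ W, so 11 ∉ Z Δ W
11 ∈ W and 11 ∉ (Z Δ W), so 11 ∉ W ∩ (Z Δ W)
11 ∈ Z and 11 ∉ Y, so 11 ∉ Z ∩ Y
11 ∉ (Z ∩ Y) and 11 ∈ Z, so 11 ∈ (Z ∩ Y) Δ Z
11 ∉ (W ∩ (Z Δ W)) and 11 ∈ ((Z ∩ Y) Δ Z), so 11 ∈ (W ∩ (Z Δ W)) ∪ ((Z ∩ Y) Δ Z)
11 ∈ Z and 11 ∈ ((W ∩ (Z Δ W)) ∪ ((Z ∩ Y) Δ Z)), so 11 ∈ Z ∪ ((W ∩ (Z Δ W)) ∪ ((Z ∩ Y) Δ Z))

Yes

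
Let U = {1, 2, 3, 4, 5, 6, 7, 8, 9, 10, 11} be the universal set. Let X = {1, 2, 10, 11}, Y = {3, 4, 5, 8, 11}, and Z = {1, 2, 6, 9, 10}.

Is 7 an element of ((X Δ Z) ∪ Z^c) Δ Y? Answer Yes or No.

7 ∉ X and 7 ∉ Z, so 7 ∉ X Δ Z
7 ∉ Z, so 7 ∈ Z^c
7 ∉ (X Δ Z) and 7 ∈ Z^c, so 7 ∈ (X Δ Z) ∪ Z^c
7 ∈ ((X Δ Z) ∪ Z^c) and 7 ∉ Y, so 7 ∈ ((X Δ Z) ∪ Z^c) Δ Y

Yes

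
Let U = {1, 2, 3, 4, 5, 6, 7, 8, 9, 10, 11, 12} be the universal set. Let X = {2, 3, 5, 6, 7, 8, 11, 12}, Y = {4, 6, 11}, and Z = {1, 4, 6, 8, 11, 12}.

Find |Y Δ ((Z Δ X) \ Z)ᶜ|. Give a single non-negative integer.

5

Z Δ X = {1, 2, 3, 4, 5, 7}
(Z Δ X) \ Z = {2, 3, 5, 7}
((Z Δ X) \ Z)ᶜ = {1, 4, 6, 8, 9, 10, 11, 12}
Y Δ ((Z Δ X) \ Z)ᶜ = {1, 8, 9, 10, 12}
|Y Δ ((Z Δ X) \ Z)ᶜ| = 5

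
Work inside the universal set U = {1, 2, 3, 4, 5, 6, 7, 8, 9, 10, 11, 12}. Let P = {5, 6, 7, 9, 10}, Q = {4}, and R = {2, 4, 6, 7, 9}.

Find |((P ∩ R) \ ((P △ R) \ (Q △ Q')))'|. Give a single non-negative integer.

9

P ∩ R = {6, 7, 9}
P △ R = {2, 4, 5, 10}
Q' = {1, 2, 3, 5, 6, 7, 8, 9, 10, 11, 12}
Q △ Q' = {1, 2, 3, 4, 5, 6, 7, 8, 9, 10, 11, 12}
(P △ R) \ (Q △ Q') = {}
(P ∩ R) \ ((P △ R) \ (Q △ Q')) = {6, 7, 9}
((P ∩ R) \ ((P △ R) \ (Q △ Q')))' = {1, 2, 3, 4, 5, 8, 10, 11, 12}
|((P ∩ R) \ ((P △ R) \ (Q △ Q')))'| = 9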